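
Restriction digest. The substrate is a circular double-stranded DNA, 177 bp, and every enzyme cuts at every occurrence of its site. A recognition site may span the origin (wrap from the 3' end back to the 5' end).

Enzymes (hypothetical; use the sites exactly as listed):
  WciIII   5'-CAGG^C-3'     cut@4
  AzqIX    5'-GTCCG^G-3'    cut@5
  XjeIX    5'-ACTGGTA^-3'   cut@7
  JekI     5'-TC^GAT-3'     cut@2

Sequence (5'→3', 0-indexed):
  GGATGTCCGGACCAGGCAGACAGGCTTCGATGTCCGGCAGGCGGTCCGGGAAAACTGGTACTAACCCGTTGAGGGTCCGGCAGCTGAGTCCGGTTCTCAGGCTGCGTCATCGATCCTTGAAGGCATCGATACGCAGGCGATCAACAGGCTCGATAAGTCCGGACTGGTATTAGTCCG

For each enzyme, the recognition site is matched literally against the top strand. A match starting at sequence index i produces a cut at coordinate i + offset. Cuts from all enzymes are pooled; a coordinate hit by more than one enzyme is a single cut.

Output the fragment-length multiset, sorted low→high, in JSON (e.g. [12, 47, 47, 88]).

[3,4,5,7,7,8,8,8,8,9,9,10,10,10,11,12,13,16,19]

Scan for sites:
  WciIII (CAGGC, off=4): starts [12, 20, 37, 97, 133, 144] → cuts [16, 24, 41, 101, 137, 148]
  AzqIX (GTCCGG, off=5): starts [4, 31, 43, 74, 87, 156, 172] → cuts [0, 9, 36, 48, 79, 92, 161]
  XjeIX (ACTGGTA, off=7): starts [53, 162] → cuts [60, 169]
  JekI (TCGAT, off=2): starts [26, 109, 125, 149] → cuts [28, 111, 127, 151]

All cut coordinates (distinct, sorted): [0, 9, 16, 24, 28, 36, 41, 48, 60, 79, 92, 101, 111, 127, 137, 148, 151, 161, 169]

Fragment lengths:
  0→9: 9 bp
  9→16: 7 bp
  16→24: 8 bp
  24→28: 4 bp
  28→36: 8 bp
  36→41: 5 bp
  41→48: 7 bp
  48→60: 12 bp
  60→79: 19 bp
  79→92: 13 bp
  92→101: 9 bp
  101→111: 10 bp
  111→127: 16 bp
  127→137: 10 bp
  137→148: 11 bp
  148→151: 3 bp
  151→161: 10 bp
  161→169: 8 bp
  169→0 (wrap): 177-169+0 = 8 bp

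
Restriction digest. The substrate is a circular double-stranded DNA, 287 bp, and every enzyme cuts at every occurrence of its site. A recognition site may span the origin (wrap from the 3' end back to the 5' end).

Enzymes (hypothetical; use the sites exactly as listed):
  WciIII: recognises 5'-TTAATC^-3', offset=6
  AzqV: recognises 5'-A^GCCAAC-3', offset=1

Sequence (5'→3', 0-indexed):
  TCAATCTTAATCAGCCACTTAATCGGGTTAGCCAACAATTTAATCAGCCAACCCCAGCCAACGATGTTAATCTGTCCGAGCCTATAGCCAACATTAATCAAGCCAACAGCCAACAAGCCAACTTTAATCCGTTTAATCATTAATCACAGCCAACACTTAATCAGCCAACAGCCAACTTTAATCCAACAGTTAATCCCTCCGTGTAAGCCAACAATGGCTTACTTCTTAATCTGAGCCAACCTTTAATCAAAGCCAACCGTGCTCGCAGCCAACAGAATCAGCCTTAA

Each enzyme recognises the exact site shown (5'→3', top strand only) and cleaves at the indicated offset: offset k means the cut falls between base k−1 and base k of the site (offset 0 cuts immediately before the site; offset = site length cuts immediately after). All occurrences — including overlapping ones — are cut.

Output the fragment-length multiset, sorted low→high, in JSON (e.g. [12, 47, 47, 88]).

Per-enzyme occurrences:
  WciIII (TTAATC, off=6): starts [6, 18, 39, 66, 93, 123, 132, 139, 156, 177, 189, 225, 242, 283] → cuts [2, 12, 24, 45, 72, 99, 129, 138, 145, 162, 183, 195, 231, 248]
  AzqV (AGCCAAC, off=1): starts [29, 45, 55, 85, 100, 107, 115, 147, 162, 169, 205, 233, 250, 266] → cuts [30, 46, 56, 86, 101, 108, 116, 148, 163, 170, 206, 234, 251, 267]

All cut coordinates (distinct, sorted): [2, 12, 24, 30, 45, 46, 56, 72, 86, 99, 101, 108, 116, 129, 138, 145, 148, 162, 163, 170, 183, 195, 206, 231, 234, 248, 251, 267]

Fragments:
  2→12: 10 bp
  12→24: 12 bp
  24→30: 6 bp
  30→45: 15 bp
  45→46: 1 bp
  46→56: 10 bp
  56→72: 16 bp
  72→86: 14 bp
  86→99: 13 bp
  99→101: 2 bp
  101→108: 7 bp
  108→116: 8 bp
  116→129: 13 bp
  129→138: 9 bp
  138→145: 7 bp
  145→148: 3 bp
  148→162: 14 bp
  162→163: 1 bp
  163→170: 7 bp
  170→183: 13 bp
  183→195: 12 bp
  195→206: 11 bp
  206→231: 25 bp
  231→234: 3 bp
  234→248: 14 bp
  248→251: 3 bp
  251→267: 16 bp
  267→2 (wrap): 287-267+2 = 22 bp

[1,1,2,3,3,3,6,7,7,7,8,9,10,10,11,12,12,13,13,13,14,14,14,15,16,16,22,25]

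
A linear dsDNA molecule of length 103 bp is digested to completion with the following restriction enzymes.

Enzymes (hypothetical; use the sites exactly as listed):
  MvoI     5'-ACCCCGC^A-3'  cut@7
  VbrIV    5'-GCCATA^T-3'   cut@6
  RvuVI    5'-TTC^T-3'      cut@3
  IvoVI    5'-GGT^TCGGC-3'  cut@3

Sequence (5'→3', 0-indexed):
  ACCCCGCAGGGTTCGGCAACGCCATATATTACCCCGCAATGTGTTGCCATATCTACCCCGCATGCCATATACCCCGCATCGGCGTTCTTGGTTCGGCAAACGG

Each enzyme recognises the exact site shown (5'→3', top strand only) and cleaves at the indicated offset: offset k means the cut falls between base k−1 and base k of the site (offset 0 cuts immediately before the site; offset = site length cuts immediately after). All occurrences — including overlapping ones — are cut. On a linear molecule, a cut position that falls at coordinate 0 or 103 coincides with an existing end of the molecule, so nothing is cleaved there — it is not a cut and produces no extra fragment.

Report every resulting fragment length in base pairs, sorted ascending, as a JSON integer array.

[5,5,7,8,8,10,10,11,11,14,14]

Site scan:
  MvoI (ACCCCGCA, off=7): starts [0, 30, 54, 70] → cuts [7, 37, 61, 77]
  VbrIV (GCCATAT, off=6): starts [20, 45, 63] → cuts [26, 51, 69]
  RvuVI (TTCT, off=3): starts [84] → cuts [87]
  IvoVI (GGTTCGGC, off=3): starts [9, 89] → cuts [12, 92]

Pooled cuts: [7, 12, 26, 37, 51, 61, 69, 77, 87, 92]

Fragments:
  [0,7): 7 bp
  [7,12): 5 bp
  [12,26): 14 bp
  [26,37): 11 bp
  [37,51): 14 bp
  [51,61): 10 bp
  [61,69): 8 bp
  [69,77): 8 bp
  [77,87): 10 bp
  [87,92): 5 bp
  [92,103): 11 bp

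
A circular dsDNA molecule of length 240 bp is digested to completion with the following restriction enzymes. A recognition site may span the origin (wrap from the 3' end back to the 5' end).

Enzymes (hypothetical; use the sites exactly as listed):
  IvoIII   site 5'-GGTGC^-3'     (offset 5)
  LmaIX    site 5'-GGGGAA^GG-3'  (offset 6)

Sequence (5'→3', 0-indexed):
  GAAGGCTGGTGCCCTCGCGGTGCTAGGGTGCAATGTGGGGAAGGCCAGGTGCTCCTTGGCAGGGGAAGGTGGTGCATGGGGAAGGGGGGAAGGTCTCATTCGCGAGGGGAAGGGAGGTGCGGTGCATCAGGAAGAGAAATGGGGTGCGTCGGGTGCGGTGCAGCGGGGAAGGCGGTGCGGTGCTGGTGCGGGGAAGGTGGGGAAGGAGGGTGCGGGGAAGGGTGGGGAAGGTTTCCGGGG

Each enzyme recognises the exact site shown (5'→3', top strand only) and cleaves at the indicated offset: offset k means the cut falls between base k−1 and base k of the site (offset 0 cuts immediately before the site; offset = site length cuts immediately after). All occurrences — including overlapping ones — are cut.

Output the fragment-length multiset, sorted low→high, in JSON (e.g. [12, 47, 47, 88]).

Per-enzyme occurrences:
  IvoIII GGTGC/5: at [7, 18, 26, 47, 70, 115, 120, 142, 151, 156, 173, 178, 184, 208] ⇒ [12, 23, 31, 52, 75, 120, 125, 147, 156, 161, 178, 183, 189, 213]
  LmaIX GGGGAAGG/6: at [36, 61, 77, 85, 105, 164, 189, 198, 213, 223, 237] ⇒ [3, 42, 67, 83, 91, 111, 170, 195, 204, 219, 229]

All cut coordinates (distinct, sorted): [3, 12, 23, 31, 42, 52, 67, 75, 83, 91, 111, 120, 125, 147, 156, 161, 170, 178, 183, 189, 195, 204, 213, 219, 229]

Fragments:
  3→12: 9 bp
  12→23: 11 bp
  23→31: 8 bp
  31→42: 11 bp
  42→52: 10 bp
  52→67: 15 bp
  67→75: 8 bp
  75→83: 8 bp
  83→91: 8 bp
  91→111: 20 bp
  111→120: 9 bp
  120→125: 5 bp
  125→147: 22 bp
  147→156: 9 bp
  156→161: 5 bp
  161→170: 9 bp
  170→178: 8 bp
  178→183: 5 bp
  183→189: 6 bp
  189→195: 6 bp
  195→204: 9 bp
  204→213: 9 bp
  213→219: 6 bp
  219→229: 10 bp
  229→3 (wrap): 240-229+3 = 14 bp

[5,5,5,6,6,6,8,8,8,8,8,9,9,9,9,9,9,10,10,11,11,14,15,20,22]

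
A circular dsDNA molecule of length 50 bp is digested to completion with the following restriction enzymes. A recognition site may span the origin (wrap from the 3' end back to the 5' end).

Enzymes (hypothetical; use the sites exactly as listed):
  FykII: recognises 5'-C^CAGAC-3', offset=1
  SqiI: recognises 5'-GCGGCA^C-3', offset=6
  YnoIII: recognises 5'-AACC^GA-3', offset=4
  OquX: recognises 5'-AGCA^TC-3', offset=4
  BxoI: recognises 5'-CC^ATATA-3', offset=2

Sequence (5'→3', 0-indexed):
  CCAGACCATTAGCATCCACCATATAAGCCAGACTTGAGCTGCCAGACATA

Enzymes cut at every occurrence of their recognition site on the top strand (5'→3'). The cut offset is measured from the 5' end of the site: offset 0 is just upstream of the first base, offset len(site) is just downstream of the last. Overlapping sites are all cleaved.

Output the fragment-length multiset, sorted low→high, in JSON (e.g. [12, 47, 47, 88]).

[6,8,9,13,14]

Site scan:
  FykII CCAGAC/1: at [0, 27, 41] ⇒ [1, 28, 42]
  SqiI (GCGGCAC, off=6): no sites
  YnoIII (AACCGA, off=4): no sites
  OquX AGCATC/4: at [10] ⇒ [14]
  BxoI CCATATA/2: at [18] ⇒ [20]

Pooled cuts: [1, 14, 20, 28, 42]

Fragments:
  1→14: 13 bp
  14→20: 6 bp
  20→28: 8 bp
  28→42: 14 bp
  42→1 (wrap): 50-42+1 = 9 bp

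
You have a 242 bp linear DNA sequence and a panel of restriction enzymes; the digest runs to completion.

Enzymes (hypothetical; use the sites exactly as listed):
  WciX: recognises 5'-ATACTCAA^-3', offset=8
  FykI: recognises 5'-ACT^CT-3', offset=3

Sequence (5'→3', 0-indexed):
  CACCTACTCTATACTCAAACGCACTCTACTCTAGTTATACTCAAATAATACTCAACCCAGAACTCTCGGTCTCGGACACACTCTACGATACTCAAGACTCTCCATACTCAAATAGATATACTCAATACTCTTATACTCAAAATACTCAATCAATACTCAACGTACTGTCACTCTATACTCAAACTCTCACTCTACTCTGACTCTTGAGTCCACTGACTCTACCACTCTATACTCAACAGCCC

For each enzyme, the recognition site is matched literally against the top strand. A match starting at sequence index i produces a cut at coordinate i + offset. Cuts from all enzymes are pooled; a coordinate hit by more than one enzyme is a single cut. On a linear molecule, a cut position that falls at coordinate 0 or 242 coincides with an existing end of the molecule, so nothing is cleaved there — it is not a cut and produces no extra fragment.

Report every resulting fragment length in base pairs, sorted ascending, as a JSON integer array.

Scan for sites:
  WciX (ATACTCAA, off=8): starts [10, 36, 47, 87, 103, 117, 132, 141, 152, 174, 228] → cuts [18, 44, 55, 95, 111, 125, 140, 149, 160, 182, 236]
  FykI (ACTCT, off=3): starts [5, 22, 27, 61, 79, 96, 126, 169, 182, 188, 193, 199, 215, 223] → cuts [8, 25, 30, 64, 82, 99, 129, 172, 185, 191, 196, 202, 218, 226]

Pooled cuts: [8, 18, 25, 30, 44, 55, 64, 82, 95, 99, 111, 125, 129, 140, 149, 160, 172, 182, 185, 191, 196, 202, 218, 226, 236]

Fragments:
  [0,8): 8 bp
  [8,18): 10 bp
  [18,25): 7 bp
  [25,30): 5 bp
  [30,44): 14 bp
  [44,55): 11 bp
  [55,64): 9 bp
  [64,82): 18 bp
  [82,95): 13 bp
  [95,99): 4 bp
  [99,111): 12 bp
  [111,125): 14 bp
  [125,129): 4 bp
  [129,140): 11 bp
  [140,149): 9 bp
  [149,160): 11 bp
  [160,172): 12 bp
  [172,182): 10 bp
  [182,185): 3 bp
  [185,191): 6 bp
  [191,196): 5 bp
  [196,202): 6 bp
  [202,218): 16 bp
  [218,226): 8 bp
  [226,236): 10 bp
  [236,242): 6 bp

[3,4,4,5,5,6,6,6,7,8,8,9,9,10,10,10,11,11,11,12,12,13,14,14,16,18]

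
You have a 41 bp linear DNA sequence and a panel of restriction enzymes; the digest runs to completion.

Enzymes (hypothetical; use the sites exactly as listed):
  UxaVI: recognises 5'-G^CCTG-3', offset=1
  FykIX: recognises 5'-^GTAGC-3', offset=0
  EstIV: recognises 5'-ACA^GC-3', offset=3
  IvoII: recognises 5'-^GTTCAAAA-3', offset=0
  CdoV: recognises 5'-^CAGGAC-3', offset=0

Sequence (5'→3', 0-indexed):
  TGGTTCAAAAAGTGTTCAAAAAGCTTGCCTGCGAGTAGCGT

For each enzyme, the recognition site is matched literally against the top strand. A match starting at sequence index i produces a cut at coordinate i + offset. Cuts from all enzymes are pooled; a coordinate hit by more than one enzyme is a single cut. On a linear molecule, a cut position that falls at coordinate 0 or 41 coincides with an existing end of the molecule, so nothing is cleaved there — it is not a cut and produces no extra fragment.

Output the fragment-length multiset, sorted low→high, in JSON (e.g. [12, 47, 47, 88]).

Scan for sites:
  UxaVI (GCCTG, off=1): starts [26] → cuts [27]
  FykIX (GTAGC, off=0): starts [34] → cuts [34]
  EstIV (ACAGC, off=3): no sites
  IvoII (GTTCAAAA, off=0): starts [2, 13] → cuts [2, 13]
  CdoV (CAGGAC, off=0): no sites

Pooled cuts: [2, 13, 27, 34]

Fragments:
  [0,2): 2 bp
  [2,13): 11 bp
  [13,27): 14 bp
  [27,34): 7 bp
  [34,41): 7 bp

[2,7,7,11,14]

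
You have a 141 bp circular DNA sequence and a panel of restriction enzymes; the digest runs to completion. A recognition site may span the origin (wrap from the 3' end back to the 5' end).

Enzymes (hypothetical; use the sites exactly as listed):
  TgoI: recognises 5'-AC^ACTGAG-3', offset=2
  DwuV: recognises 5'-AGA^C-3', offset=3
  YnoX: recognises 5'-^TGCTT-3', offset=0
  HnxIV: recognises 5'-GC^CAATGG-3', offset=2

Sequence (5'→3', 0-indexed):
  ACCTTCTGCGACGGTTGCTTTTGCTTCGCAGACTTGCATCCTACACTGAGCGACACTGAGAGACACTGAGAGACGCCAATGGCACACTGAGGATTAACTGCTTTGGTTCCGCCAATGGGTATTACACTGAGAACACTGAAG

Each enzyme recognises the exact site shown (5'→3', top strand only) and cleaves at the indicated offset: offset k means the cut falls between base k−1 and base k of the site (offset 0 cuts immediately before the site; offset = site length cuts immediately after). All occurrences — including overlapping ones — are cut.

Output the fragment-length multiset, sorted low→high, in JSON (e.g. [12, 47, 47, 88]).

Scan for sites:
  TgoI ACACTGAG/2: at [42, 52, 62, 83, 123] ⇒ [44, 54, 64, 85, 125]
  DwuV AGAC/3: at [29, 60, 70, 139] ⇒ [1, 32, 63, 73]
  YnoX TGCTT/0: at [15, 21, 98] ⇒ [15, 21, 98]
  HnxIV GCCAATGG/2: at [74, 110] ⇒ [76, 112]

Pooled cuts: [1, 15, 21, 32, 44, 54, 63, 64, 73, 76, 85, 98, 112, 125]

Fragments:
  1→15: 14 bp
  15→21: 6 bp
  21→32: 11 bp
  32→44: 12 bp
  44→54: 10 bp
  54→63: 9 bp
  63→64: 1 bp
  64→73: 9 bp
  73→76: 3 bp
  76→85: 9 bp
  85→98: 13 bp
  98→112: 14 bp
  112→125: 13 bp
  125→1 (wrap): 141-125+1 = 17 bp

[1,3,6,9,9,9,10,11,12,13,13,14,14,17]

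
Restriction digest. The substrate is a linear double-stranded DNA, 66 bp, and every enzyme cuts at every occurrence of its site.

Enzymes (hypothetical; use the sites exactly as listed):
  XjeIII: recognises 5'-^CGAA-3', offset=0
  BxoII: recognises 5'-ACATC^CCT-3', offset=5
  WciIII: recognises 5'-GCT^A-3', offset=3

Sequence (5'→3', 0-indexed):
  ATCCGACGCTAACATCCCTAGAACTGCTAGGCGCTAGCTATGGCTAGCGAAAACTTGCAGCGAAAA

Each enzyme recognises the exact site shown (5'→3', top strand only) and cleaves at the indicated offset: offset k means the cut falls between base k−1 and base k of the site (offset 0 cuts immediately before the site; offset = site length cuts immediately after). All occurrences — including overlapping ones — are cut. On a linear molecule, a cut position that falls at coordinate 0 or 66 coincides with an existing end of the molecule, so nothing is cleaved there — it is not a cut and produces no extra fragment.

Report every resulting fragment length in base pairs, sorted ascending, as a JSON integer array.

[2,4,6,6,6,7,10,12,13]

Scan for sites:
  XjeIII (CGAA, off=0): starts [47, 60] → cuts [47, 60]
  BxoII (ACATCCCT, off=5): starts [11] → cuts [16]
  WciIII (GCTA, off=3): starts [7, 25, 32, 36, 42] → cuts [10, 28, 35, 39, 45]

Pooled cuts: [10, 16, 28, 35, 39, 45, 47, 60]

Fragment lengths:
  [0,10): 10 bp
  [10,16): 6 bp
  [16,28): 12 bp
  [28,35): 7 bp
  [35,39): 4 bp
  [39,45): 6 bp
  [45,47): 2 bp
  [47,60): 13 bp
  [60,66): 6 bp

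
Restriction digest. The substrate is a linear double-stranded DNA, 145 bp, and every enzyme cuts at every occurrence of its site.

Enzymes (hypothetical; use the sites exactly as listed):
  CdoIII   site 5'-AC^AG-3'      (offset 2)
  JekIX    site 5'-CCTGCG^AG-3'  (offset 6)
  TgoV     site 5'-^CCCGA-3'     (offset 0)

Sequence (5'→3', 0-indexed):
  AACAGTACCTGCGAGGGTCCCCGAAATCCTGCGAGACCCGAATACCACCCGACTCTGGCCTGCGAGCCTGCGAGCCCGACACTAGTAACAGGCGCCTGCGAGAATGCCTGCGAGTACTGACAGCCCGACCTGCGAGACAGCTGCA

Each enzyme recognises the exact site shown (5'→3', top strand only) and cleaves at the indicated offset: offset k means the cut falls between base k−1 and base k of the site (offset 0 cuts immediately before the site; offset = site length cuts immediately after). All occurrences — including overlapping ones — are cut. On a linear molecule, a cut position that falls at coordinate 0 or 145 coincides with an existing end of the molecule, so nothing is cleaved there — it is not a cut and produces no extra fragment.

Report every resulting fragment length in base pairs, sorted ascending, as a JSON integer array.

[2,2,3,3,4,6,7,8,9,10,11,11,11,12,14,15,17]

Scan for sites:
  CdoIII ACAG/2: at [1, 87, 119, 136] ⇒ [3, 89, 121, 138]
  JekIX CCTGCGAG/6: at [7, 27, 58, 66, 94, 106, 128] ⇒ [13, 33, 64, 72, 100, 112, 134]
  TgoV CCCGA/0: at [19, 36, 47, 74, 123] ⇒ [19, 36, 47, 74, 123]

Pooled cuts: [3, 13, 19, 33, 36, 47, 64, 72, 74, 89, 100, 112, 121, 123, 134, 138]

Fragments:
  [0,3): 3 bp
  [3,13): 10 bp
  [13,19): 6 bp
  [19,33): 14 bp
  [33,36): 3 bp
  [36,47): 11 bp
  [47,64): 17 bp
  [64,72): 8 bp
  [72,74): 2 bp
  [74,89): 15 bp
  [89,100): 11 bp
  [100,112): 12 bp
  [112,121): 9 bp
  [121,123): 2 bp
  [123,134): 11 bp
  [134,138): 4 bp
  [138,145): 7 bp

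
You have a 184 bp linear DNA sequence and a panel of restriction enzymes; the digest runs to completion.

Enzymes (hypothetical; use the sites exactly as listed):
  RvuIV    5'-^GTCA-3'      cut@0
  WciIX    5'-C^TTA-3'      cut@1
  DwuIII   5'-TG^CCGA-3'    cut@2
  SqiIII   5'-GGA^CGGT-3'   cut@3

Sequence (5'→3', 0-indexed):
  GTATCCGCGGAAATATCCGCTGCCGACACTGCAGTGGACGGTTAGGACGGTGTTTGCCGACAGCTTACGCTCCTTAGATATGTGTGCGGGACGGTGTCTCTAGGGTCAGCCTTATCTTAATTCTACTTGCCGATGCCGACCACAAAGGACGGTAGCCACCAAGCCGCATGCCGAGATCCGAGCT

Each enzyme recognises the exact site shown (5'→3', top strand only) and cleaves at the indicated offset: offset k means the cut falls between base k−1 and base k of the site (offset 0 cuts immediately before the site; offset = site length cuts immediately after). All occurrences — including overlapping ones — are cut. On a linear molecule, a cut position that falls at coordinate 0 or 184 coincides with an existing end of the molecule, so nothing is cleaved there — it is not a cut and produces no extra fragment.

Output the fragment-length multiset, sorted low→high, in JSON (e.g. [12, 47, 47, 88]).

[5,6,7,8,9,9,9,13,13,14,14,16,18,21,22]

Per-enzyme occurrences:
  RvuIV GTCA/0: at [104] ⇒ [104]
  WciIX CTTA/1: at [63, 72, 110, 115] ⇒ [64, 73, 111, 116]
  DwuIII TGCCGA/2: at [20, 54, 127, 133, 168] ⇒ [22, 56, 129, 135, 170]
  SqiIII GGACGGT/3: at [35, 44, 88, 146] ⇒ [38, 47, 91, 149]

All cut coordinates (distinct, sorted): [22, 38, 47, 56, 64, 73, 91, 104, 111, 116, 129, 135, 149, 170]

Fragment lengths:
  [0,22): 22 bp
  [22,38): 16 bp
  [38,47): 9 bp
  [47,56): 9 bp
  [56,64): 8 bp
  [64,73): 9 bp
  [73,91): 18 bp
  [91,104): 13 bp
  [104,111): 7 bp
  [111,116): 5 bp
  [116,129): 13 bp
  [129,135): 6 bp
  [135,149): 14 bp
  [149,170): 21 bp
  [170,184): 14 bp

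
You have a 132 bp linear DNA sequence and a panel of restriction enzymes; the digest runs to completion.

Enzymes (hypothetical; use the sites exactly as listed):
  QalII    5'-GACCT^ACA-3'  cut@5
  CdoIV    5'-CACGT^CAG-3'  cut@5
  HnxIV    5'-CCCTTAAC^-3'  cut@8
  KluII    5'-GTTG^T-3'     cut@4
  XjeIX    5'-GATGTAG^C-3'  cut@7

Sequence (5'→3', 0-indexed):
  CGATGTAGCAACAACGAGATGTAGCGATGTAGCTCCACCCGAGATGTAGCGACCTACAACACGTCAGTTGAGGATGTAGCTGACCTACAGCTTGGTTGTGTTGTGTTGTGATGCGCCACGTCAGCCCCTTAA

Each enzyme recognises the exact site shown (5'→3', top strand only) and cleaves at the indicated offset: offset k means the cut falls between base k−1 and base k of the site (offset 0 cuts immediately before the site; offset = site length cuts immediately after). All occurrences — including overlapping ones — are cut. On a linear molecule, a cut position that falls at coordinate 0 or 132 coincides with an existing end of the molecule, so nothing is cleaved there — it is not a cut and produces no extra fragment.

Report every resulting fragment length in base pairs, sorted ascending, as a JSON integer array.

Scan for sites:
  QalII GACCTACA/5: at [50, 81] ⇒ [55, 86]
  CdoIV CACGTCAG/5: at [59, 116] ⇒ [64, 121]
  HnxIV (CCCTTAAC, off=8): no sites
  KluII GTTGT/4: at [94, 99, 104] ⇒ [98, 103, 108]
  XjeIX GATGTAGC/7: at [1, 17, 25, 42, 72] ⇒ [8, 24, 32, 49, 79]

Pooled cuts: [8, 24, 32, 49, 55, 64, 79, 86, 98, 103, 108, 121]

Fragment lengths:
  [0,8): 8 bp
  [8,24): 16 bp
  [24,32): 8 bp
  [32,49): 17 bp
  [49,55): 6 bp
  [55,64): 9 bp
  [64,79): 15 bp
  [79,86): 7 bp
  [86,98): 12 bp
  [98,103): 5 bp
  [103,108): 5 bp
  [108,121): 13 bp
  [121,132): 11 bp

[5,5,6,7,8,8,9,11,12,13,15,16,17]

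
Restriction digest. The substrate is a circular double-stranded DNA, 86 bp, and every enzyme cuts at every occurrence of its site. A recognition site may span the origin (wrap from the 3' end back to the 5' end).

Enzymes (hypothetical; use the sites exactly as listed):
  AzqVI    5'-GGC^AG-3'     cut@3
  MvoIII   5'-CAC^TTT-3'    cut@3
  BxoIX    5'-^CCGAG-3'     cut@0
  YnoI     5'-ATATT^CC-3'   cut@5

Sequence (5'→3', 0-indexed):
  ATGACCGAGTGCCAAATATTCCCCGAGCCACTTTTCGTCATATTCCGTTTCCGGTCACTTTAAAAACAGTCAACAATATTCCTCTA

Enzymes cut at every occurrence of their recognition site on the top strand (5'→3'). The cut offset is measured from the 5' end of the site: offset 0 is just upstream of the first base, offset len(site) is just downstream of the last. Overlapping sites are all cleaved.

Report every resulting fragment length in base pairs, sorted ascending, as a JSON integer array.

Scan for sites:
  AzqVI (GGCAG, off=3): no sites
  MvoIII CACTTT/3: at [28, 55] ⇒ [31, 58]
  BxoIX CCGAG/0: at [4, 22] ⇒ [4, 22]
  YnoI ATATTCC/5: at [15, 39, 75] ⇒ [20, 44, 80]

All cut coordinates (distinct, sorted): [4, 20, 22, 31, 44, 58, 80]

Fragment lengths:
  4→20: 16 bp
  20→22: 2 bp
  22→31: 9 bp
  31→44: 13 bp
  44→58: 14 bp
  58→80: 22 bp
  80→4 (wrap): 86-80+4 = 10 bp

[2,9,10,13,14,16,22]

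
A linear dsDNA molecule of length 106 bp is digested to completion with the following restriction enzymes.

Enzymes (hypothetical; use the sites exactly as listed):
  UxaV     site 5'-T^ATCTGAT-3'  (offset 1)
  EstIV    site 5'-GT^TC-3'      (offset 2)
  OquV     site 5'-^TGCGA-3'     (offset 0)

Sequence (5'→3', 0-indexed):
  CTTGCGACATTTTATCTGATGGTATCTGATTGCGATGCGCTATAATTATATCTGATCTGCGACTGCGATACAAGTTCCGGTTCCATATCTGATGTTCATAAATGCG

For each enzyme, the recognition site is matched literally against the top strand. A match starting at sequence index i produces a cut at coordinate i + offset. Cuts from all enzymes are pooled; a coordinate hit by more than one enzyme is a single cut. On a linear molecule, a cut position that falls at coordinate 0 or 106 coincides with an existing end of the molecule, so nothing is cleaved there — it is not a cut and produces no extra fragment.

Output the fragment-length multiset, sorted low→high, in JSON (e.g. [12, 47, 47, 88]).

Scan for sites:
  UxaV TATCTGAT/1: at [12, 22, 48, 85] ⇒ [13, 23, 49, 86]
  EstIV GTTC/2: at [73, 79, 93] ⇒ [75, 81, 95]
  OquV TGCGA/0: at [2, 30, 57, 63] ⇒ [2, 30, 57, 63]

Pooled cuts: [2, 13, 23, 30, 49, 57, 63, 75, 81, 86, 95]

Fragments:
  [0,2): 2 bp
  [2,13): 11 bp
  [13,23): 10 bp
  [23,30): 7 bp
  [30,49): 19 bp
  [49,57): 8 bp
  [57,63): 6 bp
  [63,75): 12 bp
  [75,81): 6 bp
  [81,86): 5 bp
  [86,95): 9 bp
  [95,106): 11 bp

[2,5,6,6,7,8,9,10,11,11,12,19]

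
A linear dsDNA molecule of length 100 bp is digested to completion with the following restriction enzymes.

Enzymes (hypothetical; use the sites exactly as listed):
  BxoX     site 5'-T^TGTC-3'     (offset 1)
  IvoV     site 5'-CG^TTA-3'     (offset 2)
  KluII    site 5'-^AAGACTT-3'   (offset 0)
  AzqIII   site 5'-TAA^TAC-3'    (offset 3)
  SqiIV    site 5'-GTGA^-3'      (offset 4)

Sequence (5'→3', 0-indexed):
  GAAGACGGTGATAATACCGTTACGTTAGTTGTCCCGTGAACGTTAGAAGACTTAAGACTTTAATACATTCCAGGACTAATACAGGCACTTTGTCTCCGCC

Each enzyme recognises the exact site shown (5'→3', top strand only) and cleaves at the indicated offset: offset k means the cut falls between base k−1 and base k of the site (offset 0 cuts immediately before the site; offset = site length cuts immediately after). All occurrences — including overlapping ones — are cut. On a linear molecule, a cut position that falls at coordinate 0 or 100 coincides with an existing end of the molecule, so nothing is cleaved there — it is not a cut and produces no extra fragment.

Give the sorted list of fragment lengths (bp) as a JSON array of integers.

[3,3,4,5,5,5,7,10,10,10,11,11,16]

Site scan:
  BxoX (TTGTC, off=1): starts [28, 89] → cuts [29, 90]
  IvoV (CGTTA, off=2): starts [17, 22, 40] → cuts [19, 24, 42]
  KluII (AAGACTT, off=0): starts [46, 53] → cuts [46, 53]
  AzqIII (TAATAC, off=3): starts [11, 60, 76] → cuts [14, 63, 79]
  SqiIV (GTGA, off=4): starts [7, 35] → cuts [11, 39]

All cut coordinates (distinct, sorted): [11, 14, 19, 24, 29, 39, 42, 46, 53, 63, 79, 90]

Fragment lengths:
  [0,11): 11 bp
  [11,14): 3 bp
  [14,19): 5 bp
  [19,24): 5 bp
  [24,29): 5 bp
  [29,39): 10 bp
  [39,42): 3 bp
  [42,46): 4 bp
  [46,53): 7 bp
  [53,63): 10 bp
  [63,79): 16 bp
  [79,90): 11 bp
  [90,100): 10 bp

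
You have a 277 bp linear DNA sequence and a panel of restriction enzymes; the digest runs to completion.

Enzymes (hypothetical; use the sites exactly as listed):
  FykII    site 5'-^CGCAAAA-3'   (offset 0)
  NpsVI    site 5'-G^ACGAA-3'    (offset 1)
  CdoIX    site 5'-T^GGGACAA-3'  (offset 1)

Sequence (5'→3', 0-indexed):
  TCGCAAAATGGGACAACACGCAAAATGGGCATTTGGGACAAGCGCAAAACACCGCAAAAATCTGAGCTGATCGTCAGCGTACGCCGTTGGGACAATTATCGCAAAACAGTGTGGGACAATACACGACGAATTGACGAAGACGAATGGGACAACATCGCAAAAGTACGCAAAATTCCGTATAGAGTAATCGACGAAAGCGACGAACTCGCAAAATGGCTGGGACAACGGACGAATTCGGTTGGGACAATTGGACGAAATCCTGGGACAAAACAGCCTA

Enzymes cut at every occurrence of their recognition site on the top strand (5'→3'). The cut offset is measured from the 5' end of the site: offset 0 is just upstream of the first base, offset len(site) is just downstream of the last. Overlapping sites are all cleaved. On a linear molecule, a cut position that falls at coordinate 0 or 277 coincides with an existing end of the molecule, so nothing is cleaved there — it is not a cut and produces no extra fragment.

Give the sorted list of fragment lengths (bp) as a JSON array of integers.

Scan for sites:
  FykII (CGCAAAA, off=0): starts [1, 18, 42, 52, 99, 155, 165, 206] → cuts [1, 18, 42, 52, 99, 155, 165, 206]
  NpsVI (GACGAA, off=1): starts [124, 132, 138, 189, 198, 227, 250] → cuts [125, 133, 139, 190, 199, 228, 251]
  CdoIX (TGGGACAA, off=1): starts [8, 33, 87, 111, 144, 217, 239, 260] → cuts [9, 34, 88, 112, 145, 218, 240, 261]

All cut coordinates (distinct, sorted): [1, 9, 18, 34, 42, 52, 88, 99, 112, 125, 133, 139, 145, 155, 165, 190, 199, 206, 218, 228, 240, 251, 261]

Fragments:
  [0,1): 1 bp
  [1,9): 8 bp
  [9,18): 9 bp
  [18,34): 16 bp
  [34,42): 8 bp
  [42,52): 10 bp
  [52,88): 36 bp
  [88,99): 11 bp
  [99,112): 13 bp
  [112,125): 13 bp
  [125,133): 8 bp
  [133,139): 6 bp
  [139,145): 6 bp
  [145,155): 10 bp
  [155,165): 10 bp
  [165,190): 25 bp
  [190,199): 9 bp
  [199,206): 7 bp
  [206,218): 12 bp
  [218,228): 10 bp
  [228,240): 12 bp
  [240,251): 11 bp
  [251,261): 10 bp
  [261,277): 16 bp

[1,6,6,7,8,8,8,9,9,10,10,10,10,10,11,11,12,12,13,13,16,16,25,36]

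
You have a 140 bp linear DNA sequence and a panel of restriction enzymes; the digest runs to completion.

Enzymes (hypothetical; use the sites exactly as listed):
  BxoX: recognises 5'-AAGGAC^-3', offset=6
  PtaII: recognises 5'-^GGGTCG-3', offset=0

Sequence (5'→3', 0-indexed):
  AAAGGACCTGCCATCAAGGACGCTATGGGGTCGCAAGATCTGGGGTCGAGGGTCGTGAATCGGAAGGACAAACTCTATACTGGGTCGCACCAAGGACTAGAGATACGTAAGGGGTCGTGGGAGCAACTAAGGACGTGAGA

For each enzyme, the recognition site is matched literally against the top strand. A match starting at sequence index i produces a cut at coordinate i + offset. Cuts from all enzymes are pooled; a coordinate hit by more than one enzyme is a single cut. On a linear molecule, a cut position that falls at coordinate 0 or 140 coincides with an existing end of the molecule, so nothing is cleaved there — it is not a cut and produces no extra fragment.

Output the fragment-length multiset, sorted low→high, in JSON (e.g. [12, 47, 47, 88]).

[6,6,7,7,12,14,14,15,16,20,23]

Site scan:
  BxoX AAGGAC/6: at [1, 15, 63, 91, 128] ⇒ [7, 21, 69, 97, 134]
  PtaII GGGTCG/0: at [27, 42, 49, 81, 111] ⇒ [27, 42, 49, 81, 111]

All cut coordinates (distinct, sorted): [7, 21, 27, 42, 49, 69, 81, 97, 111, 134]

Fragments:
  [0,7): 7 bp
  [7,21): 14 bp
  [21,27): 6 bp
  [27,42): 15 bp
  [42,49): 7 bp
  [49,69): 20 bp
  [69,81): 12 bp
  [81,97): 16 bp
  [97,111): 14 bp
  [111,134): 23 bp
  [134,140): 6 bp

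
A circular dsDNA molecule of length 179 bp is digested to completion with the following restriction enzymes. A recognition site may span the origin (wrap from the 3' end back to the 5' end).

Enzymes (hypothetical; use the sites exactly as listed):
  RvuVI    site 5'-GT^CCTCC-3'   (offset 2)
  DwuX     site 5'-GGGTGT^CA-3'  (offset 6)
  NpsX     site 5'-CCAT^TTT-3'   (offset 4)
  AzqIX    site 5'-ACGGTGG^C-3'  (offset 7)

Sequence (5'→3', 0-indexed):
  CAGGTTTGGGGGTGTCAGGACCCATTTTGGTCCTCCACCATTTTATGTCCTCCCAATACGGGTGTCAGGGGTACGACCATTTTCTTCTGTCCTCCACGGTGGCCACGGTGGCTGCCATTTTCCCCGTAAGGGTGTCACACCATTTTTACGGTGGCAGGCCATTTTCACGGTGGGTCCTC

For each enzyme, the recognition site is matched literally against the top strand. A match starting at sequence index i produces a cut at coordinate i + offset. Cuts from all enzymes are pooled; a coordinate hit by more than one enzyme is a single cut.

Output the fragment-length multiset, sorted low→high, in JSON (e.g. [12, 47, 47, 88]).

[6,7,7,8,8,9,10,10,10,11,12,13,15,17,17,19]

Per-enzyme occurrences:
  RvuVI GTCCTCC/2: at [29, 46, 88, 173] ⇒ [31, 48, 90, 175]
  DwuX GGGTGTCA/6: at [9, 59, 129] ⇒ [15, 65, 135]
  NpsX CCATTTT/4: at [21, 37, 76, 114, 139, 158] ⇒ [25, 41, 80, 118, 143, 162]
  AzqIX ACGGTGGC/7: at [95, 104, 147] ⇒ [102, 111, 154]

Pooled cuts: [15, 25, 31, 41, 48, 65, 80, 90, 102, 111, 118, 135, 143, 154, 162, 175]

Fragment lengths:
  15→25: 10 bp
  25→31: 6 bp
  31→41: 10 bp
  41→48: 7 bp
  48→65: 17 bp
  65→80: 15 bp
  80→90: 10 bp
  90→102: 12 bp
  102→111: 9 bp
  111→118: 7 bp
  118→135: 17 bp
  135→143: 8 bp
  143→154: 11 bp
  154→162: 8 bp
  162→175: 13 bp
  175→15 (wrap): 179-175+15 = 19 bp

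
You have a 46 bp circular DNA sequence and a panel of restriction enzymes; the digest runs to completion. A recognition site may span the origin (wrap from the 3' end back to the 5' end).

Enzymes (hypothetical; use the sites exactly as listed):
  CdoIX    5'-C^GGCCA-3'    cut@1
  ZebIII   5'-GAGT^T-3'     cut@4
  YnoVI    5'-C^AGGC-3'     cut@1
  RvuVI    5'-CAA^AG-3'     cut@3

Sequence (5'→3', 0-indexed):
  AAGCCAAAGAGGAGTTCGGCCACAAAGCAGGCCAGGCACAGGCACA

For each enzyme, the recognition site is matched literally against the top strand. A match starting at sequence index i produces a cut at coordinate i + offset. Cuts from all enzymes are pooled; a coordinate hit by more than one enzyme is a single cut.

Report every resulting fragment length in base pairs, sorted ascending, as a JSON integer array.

Site scan:
  CdoIX CGGCCA/1: at [16] ⇒ [17]
  ZebIII GAGTT/4: at [11] ⇒ [15]
  YnoVI CAGGC/1: at [27, 32, 38] ⇒ [28, 33, 39]
  RvuVI CAAAG/3: at [4, 22, 44] ⇒ [1, 7, 25]

Pooled cuts: [1, 7, 15, 17, 25, 28, 33, 39]

Fragments:
  1→7: 6 bp
  7→15: 8 bp
  15→17: 2 bp
  17→25: 8 bp
  25→28: 3 bp
  28→33: 5 bp
  33→39: 6 bp
  39→1 (wrap): 46-39+1 = 8 bp

[2,3,5,6,6,8,8,8]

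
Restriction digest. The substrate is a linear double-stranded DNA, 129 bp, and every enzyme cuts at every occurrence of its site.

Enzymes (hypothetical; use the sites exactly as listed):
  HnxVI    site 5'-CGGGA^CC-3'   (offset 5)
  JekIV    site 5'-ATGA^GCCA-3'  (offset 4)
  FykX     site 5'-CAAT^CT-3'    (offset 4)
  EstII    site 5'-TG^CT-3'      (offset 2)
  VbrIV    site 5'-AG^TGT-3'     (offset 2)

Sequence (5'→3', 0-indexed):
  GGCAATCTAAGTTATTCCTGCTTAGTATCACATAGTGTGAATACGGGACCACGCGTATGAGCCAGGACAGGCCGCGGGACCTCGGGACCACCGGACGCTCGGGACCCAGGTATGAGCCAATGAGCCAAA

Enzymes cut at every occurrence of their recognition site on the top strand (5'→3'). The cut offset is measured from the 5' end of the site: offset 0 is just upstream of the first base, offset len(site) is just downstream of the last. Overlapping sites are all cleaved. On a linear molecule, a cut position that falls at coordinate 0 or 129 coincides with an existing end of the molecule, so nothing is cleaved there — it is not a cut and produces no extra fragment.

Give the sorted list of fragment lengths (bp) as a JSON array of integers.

Site scan:
  HnxVI (CGGGACC, off=5): starts [43, 74, 82, 99] → cuts [48, 79, 87, 104]
  JekIV (ATGAGCCA, off=4): starts [56, 111, 119] → cuts [60, 115, 123]
  FykX (CAATCT, off=4): starts [2] → cuts [6]
  EstII (TGCT, off=2): starts [18] → cuts [20]
  VbrIV (AGTGT, off=2): starts [33] → cuts [35]

Pooled cuts: [6, 20, 35, 48, 60, 79, 87, 104, 115, 123]

Fragment lengths:
  [0,6): 6 bp
  [6,20): 14 bp
  [20,35): 15 bp
  [35,48): 13 bp
  [48,60): 12 bp
  [60,79): 19 bp
  [79,87): 8 bp
  [87,104): 17 bp
  [104,115): 11 bp
  [115,123): 8 bp
  [123,129): 6 bp

[6,6,8,8,11,12,13,14,15,17,19]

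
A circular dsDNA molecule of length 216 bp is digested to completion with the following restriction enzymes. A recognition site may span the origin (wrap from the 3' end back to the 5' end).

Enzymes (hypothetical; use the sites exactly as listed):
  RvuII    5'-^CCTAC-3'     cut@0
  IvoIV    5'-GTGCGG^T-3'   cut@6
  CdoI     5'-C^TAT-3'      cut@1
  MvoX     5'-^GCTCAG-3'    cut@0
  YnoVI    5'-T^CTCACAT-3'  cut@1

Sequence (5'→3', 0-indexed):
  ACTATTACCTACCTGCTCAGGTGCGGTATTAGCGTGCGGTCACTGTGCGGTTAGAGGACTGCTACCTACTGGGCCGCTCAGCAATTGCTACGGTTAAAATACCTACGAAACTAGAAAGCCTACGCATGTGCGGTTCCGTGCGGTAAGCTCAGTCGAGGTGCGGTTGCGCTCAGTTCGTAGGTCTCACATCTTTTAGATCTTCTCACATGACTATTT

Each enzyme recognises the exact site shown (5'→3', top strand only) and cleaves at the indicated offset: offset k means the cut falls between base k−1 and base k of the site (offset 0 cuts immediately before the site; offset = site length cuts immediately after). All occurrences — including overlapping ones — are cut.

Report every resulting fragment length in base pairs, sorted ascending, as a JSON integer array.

Scan for sites:
  RvuII CCTAC/0: at [7, 64, 101, 118] ⇒ [7, 64, 101, 118]
  IvoIV GTGCGGT/6: at [20, 33, 44, 127, 137, 157] ⇒ [26, 39, 50, 133, 143, 163]
  CdoI CTAT/1: at [1, 210] ⇒ [2, 211]
  MvoX GCTCAG/0: at [14, 75, 146, 167] ⇒ [14, 75, 146, 167]
  YnoVI TCTCACAT/1: at [181, 200] ⇒ [182, 201]

All cut coordinates (distinct, sorted): [2, 7, 14, 26, 39, 50, 64, 75, 101, 118, 133, 143, 146, 163, 167, 182, 201, 211]

Fragment lengths:
  2→7: 5 bp
  7→14: 7 bp
  14→26: 12 bp
  26→39: 13 bp
  39→50: 11 bp
  50→64: 14 bp
  64→75: 11 bp
  75→101: 26 bp
  101→118: 17 bp
  118→133: 15 bp
  133→143: 10 bp
  143→146: 3 bp
  146→163: 17 bp
  163→167: 4 bp
  167→182: 15 bp
  182→201: 19 bp
  201→211: 10 bp
  211→2 (wrap): 216-211+2 = 7 bp

[3,4,5,7,7,10,10,11,11,12,13,14,15,15,17,17,19,26]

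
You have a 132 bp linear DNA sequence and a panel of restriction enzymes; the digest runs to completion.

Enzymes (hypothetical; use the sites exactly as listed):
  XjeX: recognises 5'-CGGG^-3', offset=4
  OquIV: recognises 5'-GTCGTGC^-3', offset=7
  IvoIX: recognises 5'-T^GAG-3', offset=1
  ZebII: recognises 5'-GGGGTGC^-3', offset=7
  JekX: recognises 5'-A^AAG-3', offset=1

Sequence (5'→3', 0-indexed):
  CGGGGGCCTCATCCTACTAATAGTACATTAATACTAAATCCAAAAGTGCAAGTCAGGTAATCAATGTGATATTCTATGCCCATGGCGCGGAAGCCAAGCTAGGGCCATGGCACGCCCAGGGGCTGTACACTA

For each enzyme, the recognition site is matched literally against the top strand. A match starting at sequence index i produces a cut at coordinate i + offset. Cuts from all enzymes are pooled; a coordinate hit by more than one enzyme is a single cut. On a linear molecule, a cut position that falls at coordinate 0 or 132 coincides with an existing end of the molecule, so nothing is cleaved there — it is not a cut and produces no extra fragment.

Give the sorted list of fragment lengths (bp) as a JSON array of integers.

Site scan:
  XjeX CGGG/4: at [0] ⇒ [4]
  OquIV (GTCGTGC, off=7): no sites
  IvoIX (TGAG, off=1): no sites
  ZebII (GGGGTGC, off=7): no sites
  JekX AAAG/1: at [42] ⇒ [43]

Pooled cuts: [4, 43]

Fragment lengths:
  [0,4): 4 bp
  [4,43): 39 bp
  [43,132): 89 bp

[4,39,89]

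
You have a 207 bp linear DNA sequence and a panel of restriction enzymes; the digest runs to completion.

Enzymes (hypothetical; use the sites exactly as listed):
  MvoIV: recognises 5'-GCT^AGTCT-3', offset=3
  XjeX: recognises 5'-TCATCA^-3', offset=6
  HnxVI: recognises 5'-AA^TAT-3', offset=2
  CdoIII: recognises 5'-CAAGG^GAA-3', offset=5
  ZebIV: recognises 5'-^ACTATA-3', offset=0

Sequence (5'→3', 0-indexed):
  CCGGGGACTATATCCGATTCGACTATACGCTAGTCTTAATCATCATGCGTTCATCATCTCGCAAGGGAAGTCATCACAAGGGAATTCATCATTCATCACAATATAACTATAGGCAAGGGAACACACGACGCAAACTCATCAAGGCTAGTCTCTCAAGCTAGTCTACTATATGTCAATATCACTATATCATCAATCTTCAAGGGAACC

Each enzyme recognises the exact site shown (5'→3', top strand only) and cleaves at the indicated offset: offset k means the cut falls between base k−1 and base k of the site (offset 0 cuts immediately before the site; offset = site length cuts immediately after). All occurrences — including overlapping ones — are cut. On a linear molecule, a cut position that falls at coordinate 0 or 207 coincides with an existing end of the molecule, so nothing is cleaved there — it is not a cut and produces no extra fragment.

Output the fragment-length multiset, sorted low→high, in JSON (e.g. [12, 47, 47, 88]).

[3,4,4,5,5,5,5,6,7,10,10,10,10,10,11,12,12,13,13,14,15,23]

Site scan:
  MvoIV (GCTAGTCT, off=3): starts [28, 143, 156] → cuts [31, 146, 159]
  XjeX (TCATCA, off=6): starts [39, 50, 70, 85, 92, 135, 186] → cuts [45, 56, 76, 91, 98, 141, 192]
  HnxVI (AATAT, off=2): starts [99, 174] → cuts [101, 176]
  CdoIII (CAAGGGAA, off=5): starts [61, 76, 113, 197] → cuts [66, 81, 118, 202]
  ZebIV (ACTATA, off=0): starts [6, 21, 105, 164, 180] → cuts [6, 21, 105, 164, 180]

All cut coordinates (distinct, sorted): [6, 21, 31, 45, 56, 66, 76, 81, 91, 98, 101, 105, 118, 141, 146, 159, 164, 176, 180, 192, 202]

Fragments:
  [0,6): 6 bp
  [6,21): 15 bp
  [21,31): 10 bp
  [31,45): 14 bp
  [45,56): 11 bp
  [56,66): 10 bp
  [66,76): 10 bp
  [76,81): 5 bp
  [81,91): 10 bp
  [91,98): 7 bp
  [98,101): 3 bp
  [101,105): 4 bp
  [105,118): 13 bp
  [118,141): 23 bp
  [141,146): 5 bp
  [146,159): 13 bp
  [159,164): 5 bp
  [164,176): 12 bp
  [176,180): 4 bp
  [180,192): 12 bp
  [192,202): 10 bp
  [202,207): 5 bp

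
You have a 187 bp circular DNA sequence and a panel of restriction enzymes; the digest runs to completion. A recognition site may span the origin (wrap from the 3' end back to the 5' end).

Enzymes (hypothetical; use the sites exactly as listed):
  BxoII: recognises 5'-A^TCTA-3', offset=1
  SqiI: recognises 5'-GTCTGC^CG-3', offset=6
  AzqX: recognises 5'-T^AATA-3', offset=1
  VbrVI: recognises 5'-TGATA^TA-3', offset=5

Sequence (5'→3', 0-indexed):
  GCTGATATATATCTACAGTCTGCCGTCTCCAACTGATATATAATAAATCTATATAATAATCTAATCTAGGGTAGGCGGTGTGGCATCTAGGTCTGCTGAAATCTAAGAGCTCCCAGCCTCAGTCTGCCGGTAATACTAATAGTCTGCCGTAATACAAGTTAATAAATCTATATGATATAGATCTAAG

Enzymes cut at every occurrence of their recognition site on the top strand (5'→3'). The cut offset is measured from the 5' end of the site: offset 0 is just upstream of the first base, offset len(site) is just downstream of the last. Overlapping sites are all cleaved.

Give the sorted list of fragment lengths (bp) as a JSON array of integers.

Per-enzyme occurrences:
  BxoII (ATCTA, off=1): starts [10, 46, 58, 63, 84, 100, 165, 180] → cuts [11, 47, 59, 64, 85, 101, 166, 181]
  SqiI (GTCTGCCG, off=6): starts [17, 121, 141] → cuts [23, 127, 147]
  AzqX (TAATA, off=1): starts [40, 53, 130, 136, 149, 159] → cuts [41, 54, 131, 137, 150, 160]
  VbrVI (TGATATA, off=5): starts [2, 33, 172] → cuts [7, 38, 177]

All cut coordinates (distinct, sorted): [7, 11, 23, 38, 41, 47, 54, 59, 64, 85, 101, 127, 131, 137, 147, 150, 160, 166, 177, 181]

Fragments:
  7→11: 4 bp
  11→23: 12 bp
  23→38: 15 bp
  38→41: 3 bp
  41→47: 6 bp
  47→54: 7 bp
  54→59: 5 bp
  59→64: 5 bp
  64→85: 21 bp
  85→101: 16 bp
  101→127: 26 bp
  127→131: 4 bp
  131→137: 6 bp
  137→147: 10 bp
  147→150: 3 bp
  150→160: 10 bp
  160→166: 6 bp
  166→177: 11 bp
  177→181: 4 bp
  181→7 (wrap): 187-181+7 = 13 bp

[3,3,4,4,4,5,5,6,6,6,7,10,10,11,12,13,15,16,21,26]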